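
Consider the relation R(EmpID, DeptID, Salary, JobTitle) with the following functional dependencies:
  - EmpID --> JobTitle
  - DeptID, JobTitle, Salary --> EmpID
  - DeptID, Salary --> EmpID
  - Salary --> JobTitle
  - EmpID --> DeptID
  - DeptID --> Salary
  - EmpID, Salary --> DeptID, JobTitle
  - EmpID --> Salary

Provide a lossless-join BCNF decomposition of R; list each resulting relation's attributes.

{DeptID, EmpID, Salary}; {JobTitle, Salary}

Candidate keys of the original relation: {DeptID}, {EmpID}.
In {DeptID, EmpID, JobTitle, Salary}, {Salary} is not a superkey ({Salary}⁺ restricted to this set is {JobTitle, Salary}), so split on Salary --> JobTitle into {JobTitle, Salary} and {DeptID, EmpID, Salary}.
{JobTitle, Salary}: every determinant is a superkey — BCNF.
{DeptID, EmpID, Salary}: every determinant is a superkey — BCNF.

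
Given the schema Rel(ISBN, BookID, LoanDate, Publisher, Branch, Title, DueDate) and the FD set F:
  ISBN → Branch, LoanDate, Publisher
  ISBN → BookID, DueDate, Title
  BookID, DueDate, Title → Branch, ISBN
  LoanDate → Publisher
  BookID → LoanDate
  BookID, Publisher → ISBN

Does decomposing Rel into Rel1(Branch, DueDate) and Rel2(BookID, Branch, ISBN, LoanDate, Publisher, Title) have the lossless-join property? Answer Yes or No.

Rel1 ∩ Rel2 = {Branch}; its closure under F is {Branch}.
Rel1 ⊄ {Branch} and Rel2 ⊄ {Branch}, so the split is lossy.

No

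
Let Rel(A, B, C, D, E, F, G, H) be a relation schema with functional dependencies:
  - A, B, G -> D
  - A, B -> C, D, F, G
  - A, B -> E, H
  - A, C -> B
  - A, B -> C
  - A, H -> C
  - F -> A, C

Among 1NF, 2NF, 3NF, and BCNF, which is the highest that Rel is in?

BCNF

Candidate keys: {A, B}, {A, C}, {A, H}, {F}. Prime attributes: {A, B, C, F, H}.
Each dependency's left side is a superkey — BCNF holds.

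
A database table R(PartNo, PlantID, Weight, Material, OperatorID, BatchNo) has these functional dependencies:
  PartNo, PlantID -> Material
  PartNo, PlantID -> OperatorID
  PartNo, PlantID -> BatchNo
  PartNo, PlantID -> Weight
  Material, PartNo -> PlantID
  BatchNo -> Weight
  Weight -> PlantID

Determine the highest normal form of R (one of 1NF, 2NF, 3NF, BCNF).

Candidate keys: {BatchNo, PartNo}, {Material, PartNo}, {PartNo, PlantID}, {PartNo, Weight}. Prime attributes: {BatchNo, Material, PartNo, PlantID, Weight}.
BatchNo -> Weight: {BatchNo}⁺ = {BatchNo, PlantID, Weight}, which is not all of the attributes, so the left side is not a superkey — BCNF is violated.
Its right-hand attributes {Weight} are all prime, as are those of every other non-superkey FD — the relation is in 3NF.

3NF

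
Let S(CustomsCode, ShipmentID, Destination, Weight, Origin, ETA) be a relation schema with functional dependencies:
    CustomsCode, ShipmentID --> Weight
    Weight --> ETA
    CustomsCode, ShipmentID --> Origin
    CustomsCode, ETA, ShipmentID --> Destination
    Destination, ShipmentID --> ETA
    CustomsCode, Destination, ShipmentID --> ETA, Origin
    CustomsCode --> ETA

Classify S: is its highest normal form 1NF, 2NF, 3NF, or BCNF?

Candidate key: {CustomsCode, ShipmentID}. Prime attributes: {CustomsCode, ShipmentID}.
Weight --> ETA breaks BCNF: {Weight}⁺ = {ETA, Weight}, so {Weight} is not a superkey.
Weight --> ETA has non-prime {ETA} on the right and a non-superkey on the left, so 3NF fails.
{CustomsCode} is a proper subset of the key {CustomsCode, ShipmentID}, and {CustomsCode}⁺ contains the non-prime attribute {ETA} — a partial dependency, so 2NF is violated.

1NF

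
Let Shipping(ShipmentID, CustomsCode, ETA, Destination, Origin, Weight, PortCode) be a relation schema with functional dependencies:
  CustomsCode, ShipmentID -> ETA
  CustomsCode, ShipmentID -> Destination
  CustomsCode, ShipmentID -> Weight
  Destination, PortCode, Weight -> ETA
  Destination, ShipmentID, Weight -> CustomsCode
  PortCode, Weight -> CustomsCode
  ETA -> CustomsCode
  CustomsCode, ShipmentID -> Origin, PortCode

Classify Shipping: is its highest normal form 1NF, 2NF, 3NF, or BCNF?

3NF

Candidate keys: {CustomsCode, ShipmentID}, {Destination, ShipmentID, Weight}, {ETA, ShipmentID}, {PortCode, ShipmentID, Weight}. Prime attributes: {CustomsCode, Destination, ETA, PortCode, ShipmentID, Weight}.
Destination, PortCode, Weight -> ETA: {Destination, PortCode, Weight}⁺ = {CustomsCode, Destination, ETA, PortCode, Weight}, which is not all of the attributes, so the left side is not a superkey — BCNF is violated.
But every attribute on its right side ({ETA}) is prime, and the same holds for every other non-superkey FD, so 3NF still holds.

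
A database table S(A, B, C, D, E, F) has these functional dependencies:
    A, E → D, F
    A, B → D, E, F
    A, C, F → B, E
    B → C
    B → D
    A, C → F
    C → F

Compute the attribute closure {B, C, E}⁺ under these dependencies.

{B, C, D, E, F}

Start with {B, C, E}.
B → D applies; add {D} → now {B, C, D, E}.
C → F applies; add {F} → now {B, C, D, E, F}.
No further FD applies.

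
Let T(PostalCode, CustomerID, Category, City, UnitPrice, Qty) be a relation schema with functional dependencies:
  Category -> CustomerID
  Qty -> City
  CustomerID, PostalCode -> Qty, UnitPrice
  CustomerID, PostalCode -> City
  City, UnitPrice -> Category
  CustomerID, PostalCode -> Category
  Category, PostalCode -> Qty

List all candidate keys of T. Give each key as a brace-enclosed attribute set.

Attributes never on any right-hand side: {PostalCode} — every candidate key must contain it.
{Category, PostalCode}⁺ = {Category, City, CustomerID, PostalCode, Qty, UnitPrice} — all of the relation — so {Category, PostalCode} is a candidate key.
{CustomerID, PostalCode}⁺ = {Category, City, CustomerID, PostalCode, Qty, UnitPrice} — all of the relation — so {CustomerID, PostalCode} is a candidate key.
{City, PostalCode, UnitPrice}⁺ = {Category, City, CustomerID, PostalCode, Qty, UnitPrice} — all of the relation — so {City, PostalCode, UnitPrice} is a candidate key.
{PostalCode, Qty, UnitPrice}⁺ = {Category, City, CustomerID, PostalCode, Qty, UnitPrice} — all of the relation — so {PostalCode, Qty, UnitPrice} is a candidate key.
These are minimal and exhaustive — every other superkey contains one of them.

{Category, PostalCode}, {City, PostalCode, UnitPrice}, {CustomerID, PostalCode}, {PostalCode, Qty, UnitPrice}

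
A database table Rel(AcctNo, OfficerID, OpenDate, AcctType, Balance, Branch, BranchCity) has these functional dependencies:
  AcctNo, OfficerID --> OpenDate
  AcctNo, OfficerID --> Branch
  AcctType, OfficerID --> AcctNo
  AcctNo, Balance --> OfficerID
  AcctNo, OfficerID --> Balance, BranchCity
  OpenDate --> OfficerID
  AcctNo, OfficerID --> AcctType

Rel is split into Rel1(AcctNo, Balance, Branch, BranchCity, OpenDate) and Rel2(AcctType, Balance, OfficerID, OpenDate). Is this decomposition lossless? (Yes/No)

Common attributes: {Balance, OpenDate}; their closure is {Balance, OfficerID, OpenDate}.
Neither Rel1 nor Rel2 is contained in that closure, so the decomposition is lossy.

No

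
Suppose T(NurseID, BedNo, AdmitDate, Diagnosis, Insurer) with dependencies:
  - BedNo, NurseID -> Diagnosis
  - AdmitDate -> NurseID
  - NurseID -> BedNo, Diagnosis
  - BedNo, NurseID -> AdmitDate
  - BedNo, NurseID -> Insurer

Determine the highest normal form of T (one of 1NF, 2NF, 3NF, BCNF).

Candidate keys: {AdmitDate}, {NurseID}. Prime attributes: {AdmitDate, NurseID}.
The left-hand side of every FD is a superkey, so BCNF is satisfied.

BCNF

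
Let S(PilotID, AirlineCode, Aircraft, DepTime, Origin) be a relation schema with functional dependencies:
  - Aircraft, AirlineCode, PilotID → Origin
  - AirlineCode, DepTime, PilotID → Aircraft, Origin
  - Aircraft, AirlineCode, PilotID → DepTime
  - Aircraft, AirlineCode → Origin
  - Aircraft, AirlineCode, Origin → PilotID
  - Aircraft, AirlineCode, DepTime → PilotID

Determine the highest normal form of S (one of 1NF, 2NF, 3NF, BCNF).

BCNF

Candidate keys: {Aircraft, AirlineCode}, {AirlineCode, DepTime, PilotID}. Prime attributes: {Aircraft, AirlineCode, DepTime, PilotID}.
Each dependency's left side is a superkey — BCNF holds.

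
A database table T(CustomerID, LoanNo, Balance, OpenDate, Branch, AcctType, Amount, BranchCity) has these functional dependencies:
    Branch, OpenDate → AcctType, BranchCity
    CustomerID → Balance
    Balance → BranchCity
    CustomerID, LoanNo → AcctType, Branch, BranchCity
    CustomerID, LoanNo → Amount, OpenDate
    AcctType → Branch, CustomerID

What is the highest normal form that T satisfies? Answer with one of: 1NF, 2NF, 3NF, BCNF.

1NF

Candidate keys: {AcctType, LoanNo}, {Branch, LoanNo, OpenDate}, {CustomerID, LoanNo}. Prime attributes: {AcctType, Branch, CustomerID, LoanNo, OpenDate}.
For Branch, OpenDate → AcctType, BranchCity we have {Branch, OpenDate}⁺ = {AcctType, Balance, Branch, BranchCity, CustomerID, OpenDate}; {Branch, OpenDate} is not a superkey, so BCNF fails.
Branch, OpenDate → AcctType, BranchCity has non-prime {BranchCity} on the right and a non-superkey on the left, so 3NF fails.
{AcctType} is a proper subset of the key {AcctType, LoanNo}, and {AcctType}⁺ contains the non-prime attributes {Balance, BranchCity} — a partial dependency, so 2NF is violated.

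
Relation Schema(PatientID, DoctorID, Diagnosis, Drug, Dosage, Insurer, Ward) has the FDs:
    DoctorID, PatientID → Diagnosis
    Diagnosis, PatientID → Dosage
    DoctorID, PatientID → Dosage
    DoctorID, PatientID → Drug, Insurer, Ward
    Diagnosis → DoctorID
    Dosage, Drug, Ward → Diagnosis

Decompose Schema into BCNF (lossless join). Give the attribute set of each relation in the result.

Candidate keys of the original relation: {Diagnosis, PatientID}, {DoctorID, PatientID}, {Dosage, Drug, PatientID, Ward}.
{Diagnosis, DoctorID, Dosage, Drug, Insurer, PatientID, Ward}: {Diagnosis} determines {Diagnosis, DoctorID} here but is not a superkey — split on Diagnosis → DoctorID, giving {Diagnosis, DoctorID} and {Diagnosis, Dosage, Drug, Insurer, PatientID, Ward}.
{Diagnosis, DoctorID} has no BCNF violation.
{Diagnosis, Dosage, Drug, Insurer, PatientID, Ward}: {Dosage, Drug, Ward} determines {Diagnosis, Dosage, Drug, Ward} here but is not a superkey — split on Dosage, Drug, Ward → Diagnosis, giving {Diagnosis, Dosage, Drug, Ward} and {Dosage, Drug, Insurer, PatientID, Ward}.
{Diagnosis, Dosage, Drug, Ward} has no BCNF violation.
{Dosage, Drug, Insurer, PatientID, Ward} has no BCNF violation.

{Diagnosis, DoctorID}; {Diagnosis, Dosage, Drug, Ward}; {Dosage, Drug, Insurer, PatientID, Ward}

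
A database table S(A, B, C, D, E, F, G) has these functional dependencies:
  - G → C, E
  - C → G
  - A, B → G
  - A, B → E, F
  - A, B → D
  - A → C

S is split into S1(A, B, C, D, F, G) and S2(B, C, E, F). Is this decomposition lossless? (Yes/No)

Yes

The shared attributes are {B, C, F} and {B, C, F}⁺ = {B, C, E, F, G}.
Since S2 ⊆ {B, C, E, F, G}, the intersection is a superkey of S2; the decomposition is lossless.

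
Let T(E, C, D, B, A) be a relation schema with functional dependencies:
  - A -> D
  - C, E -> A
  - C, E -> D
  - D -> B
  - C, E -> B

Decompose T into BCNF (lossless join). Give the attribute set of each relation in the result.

Candidate key of the original relation: {C, E}.
Within {A, B, C, D, E}: {A}⁺ ∩ {A, B, C, D, E} = {A, B, D}, not the whole set, so A -> B, D violates BCNF; decompose into {A, B, D} and {A, C, E}.
Within {A, B, D}: {D}⁺ ∩ {A, B, D} = {B, D}, not the whole set, so D -> B violates BCNF; decompose into {B, D} and {A, D}.
{B, D} has no BCNF violation.
{A, D} has no BCNF violation.
{A, C, E} has no BCNF violation.

{A, C, E}; {A, D}; {B, D}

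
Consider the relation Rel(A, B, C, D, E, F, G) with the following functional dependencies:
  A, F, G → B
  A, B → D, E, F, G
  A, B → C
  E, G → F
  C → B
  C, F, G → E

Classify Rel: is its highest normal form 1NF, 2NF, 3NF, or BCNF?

3NF

Candidate keys: {A, B}, {A, C}, {A, E, G}, {A, F, G}. Prime attributes: {A, B, C, E, F, G}.
E, G → F: {E, G}⁺ = {E, F, G}, which is not all of the attributes, so the left side is not a superkey — BCNF is violated.
But every attribute on its right side ({F}) is prime, and the same holds for every other non-superkey FD, so 3NF still holds.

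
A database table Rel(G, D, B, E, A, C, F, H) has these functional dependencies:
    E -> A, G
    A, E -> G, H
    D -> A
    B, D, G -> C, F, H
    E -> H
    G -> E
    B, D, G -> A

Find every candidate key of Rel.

Attributes never on any right-hand side: {B, D} — every candidate key must contain all of them.
{B, D, E}⁺ = {A, B, C, D, E, F, G, H}, which is every attribute, so {B, D, E} is a candidate key.
{B, D, G}⁺ = {A, B, C, D, E, F, G, H}, which is every attribute, so {B, D, G} is a candidate key.
No proper subset of any of these is a key, and no other minimal superkey exists.

{B, D, E}, {B, D, G}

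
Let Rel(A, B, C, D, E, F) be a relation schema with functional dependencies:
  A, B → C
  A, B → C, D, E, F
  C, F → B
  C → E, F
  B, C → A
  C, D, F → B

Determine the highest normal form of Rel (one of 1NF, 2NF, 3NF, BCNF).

Candidate keys: {A, B}, {C}. Prime attributes: {A, B, C}.
Each dependency's left side is a superkey — BCNF holds.

BCNF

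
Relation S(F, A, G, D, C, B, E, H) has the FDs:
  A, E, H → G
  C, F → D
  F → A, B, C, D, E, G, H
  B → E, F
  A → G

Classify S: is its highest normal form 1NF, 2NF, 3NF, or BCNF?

Candidate keys: {B}, {F}. Prime attributes: {B, F}.
For A, E, H → G we have {A, E, H}⁺ = {A, E, G, H}; {A, E, H} is not a superkey, so BCNF fails.
Because {G} is non-prime and the left side of A, E, H → G is not a superkey, the relation is not in 3NF.
Every candidate key is a single attribute, so no partial dependency is possible; 2NF holds.

2NF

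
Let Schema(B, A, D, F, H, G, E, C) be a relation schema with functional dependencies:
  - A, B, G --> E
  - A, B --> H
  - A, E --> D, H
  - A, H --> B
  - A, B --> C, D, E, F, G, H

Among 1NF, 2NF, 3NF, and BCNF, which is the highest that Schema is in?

Candidate keys: {A, B}, {A, E}, {A, H}. Prime attributes: {A, B, E, H}.
Every FD has a superkey on the left, so the relation is in BCNF.

BCNF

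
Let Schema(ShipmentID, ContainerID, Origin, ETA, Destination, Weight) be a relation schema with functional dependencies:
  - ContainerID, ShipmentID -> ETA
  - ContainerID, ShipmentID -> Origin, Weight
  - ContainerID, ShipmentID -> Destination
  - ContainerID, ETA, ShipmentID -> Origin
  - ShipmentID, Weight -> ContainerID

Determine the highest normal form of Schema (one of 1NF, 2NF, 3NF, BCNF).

Candidate keys: {ContainerID, ShipmentID}, {ShipmentID, Weight}. Prime attributes: {ContainerID, ShipmentID, Weight}.
Each dependency's left side is a superkey — BCNF holds.

BCNF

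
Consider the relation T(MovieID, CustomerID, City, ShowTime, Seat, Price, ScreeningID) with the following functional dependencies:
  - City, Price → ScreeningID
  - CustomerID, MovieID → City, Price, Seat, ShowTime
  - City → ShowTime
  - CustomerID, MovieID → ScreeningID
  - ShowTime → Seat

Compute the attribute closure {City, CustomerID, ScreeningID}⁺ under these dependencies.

Start with {City, CustomerID, ScreeningID}.
City → ShowTime applies; add {ShowTime} → now {City, CustomerID, ScreeningID, ShowTime}.
ShowTime → Seat applies; add {Seat} → now {City, CustomerID, ScreeningID, Seat, ShowTime}.
No further FD applies.

{City, CustomerID, ScreeningID, Seat, ShowTime}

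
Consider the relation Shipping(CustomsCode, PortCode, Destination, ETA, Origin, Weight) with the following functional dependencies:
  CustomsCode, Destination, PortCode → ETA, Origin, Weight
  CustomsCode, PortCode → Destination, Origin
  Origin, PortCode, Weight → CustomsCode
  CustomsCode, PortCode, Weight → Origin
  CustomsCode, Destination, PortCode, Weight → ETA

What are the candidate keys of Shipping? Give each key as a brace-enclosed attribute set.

{CustomsCode, PortCode}, {Origin, PortCode, Weight}

{PortCode} never appears on the right of any FD, so every key must include it.
Closure of {CustomsCode, PortCode} is {CustomsCode, Destination, ETA, Origin, PortCode, Weight}, the whole schema; {CustomsCode, PortCode} is a candidate key.
Closure of {Origin, PortCode, Weight} is {CustomsCode, Destination, ETA, Origin, PortCode, Weight}, the whole schema; {Origin, PortCode, Weight} is a candidate key.
These are minimal and exhaustive — every other superkey contains one of them.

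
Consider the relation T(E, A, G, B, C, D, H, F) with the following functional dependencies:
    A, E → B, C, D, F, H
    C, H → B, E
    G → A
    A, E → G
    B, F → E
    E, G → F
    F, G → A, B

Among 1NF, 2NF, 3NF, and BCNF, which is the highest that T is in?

3NF

Candidate keys: {A, B, F}, {A, C, H}, {A, E}, {C, G, H}, {E, G}, {F, G}. Prime attributes: {A, B, C, E, F, G, H}.
C, H → B, E: {C, H}⁺ = {B, C, E, H}, which is not all of the attributes, so the left side is not a superkey — BCNF is violated.
Its right-hand attributes {B, E} are all prime, as are those of every other non-superkey FD — the relation is in 3NF.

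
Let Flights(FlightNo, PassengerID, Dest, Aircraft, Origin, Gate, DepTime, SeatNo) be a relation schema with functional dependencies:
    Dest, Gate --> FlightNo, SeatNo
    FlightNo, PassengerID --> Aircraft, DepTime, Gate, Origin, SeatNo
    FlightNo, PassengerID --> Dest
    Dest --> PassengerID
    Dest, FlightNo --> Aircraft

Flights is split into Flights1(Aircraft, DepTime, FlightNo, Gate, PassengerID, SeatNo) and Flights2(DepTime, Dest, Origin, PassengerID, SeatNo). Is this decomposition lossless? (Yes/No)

The shared attributes are {DepTime, PassengerID, SeatNo} and {DepTime, PassengerID, SeatNo}⁺ = {DepTime, PassengerID, SeatNo}.
The closure covers neither Flights1 nor Flights2 entirely; the join is not lossless.

No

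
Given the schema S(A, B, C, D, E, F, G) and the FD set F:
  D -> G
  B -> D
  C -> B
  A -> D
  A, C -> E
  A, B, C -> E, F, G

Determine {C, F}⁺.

{B, C, D, F, G}

Start with {C, F}.
C -> B applies; add {B} → now {B, C, F}.
B -> D applies; add {D} → now {B, C, D, F}.
D -> G applies; add {G} → now {B, C, D, F, G}.
No further FD applies.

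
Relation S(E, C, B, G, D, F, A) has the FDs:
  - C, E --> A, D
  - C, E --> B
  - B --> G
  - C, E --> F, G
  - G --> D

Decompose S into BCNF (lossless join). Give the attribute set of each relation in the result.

{A, B, C, E, F}; {B, G}; {D, G}

Candidate key of the original relation: {C, E}.
Within {A, B, C, D, E, F, G}: {B}⁺ ∩ {A, B, C, D, E, F, G} = {B, D, G}, not the whole set, so B --> D, G violates BCNF; decompose into {B, D, G} and {A, B, C, E, F}.
Within {B, D, G}: {G}⁺ ∩ {B, D, G} = {D, G}, not the whole set, so G --> D violates BCNF; decompose into {D, G} and {B, G}.
{D, G}: every determinant is a superkey — BCNF.
{B, G}: every determinant is a superkey — BCNF.
{A, B, C, E, F}: every determinant is a superkey — BCNF.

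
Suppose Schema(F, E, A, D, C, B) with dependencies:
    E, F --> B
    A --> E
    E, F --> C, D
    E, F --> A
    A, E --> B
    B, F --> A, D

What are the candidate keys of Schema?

No FD produces {F}, so it must be in every candidate key.
Closure of {A, F} is {A, B, C, D, E, F}, the whole schema; {A, F} is a candidate key.
Closure of {B, F} is {A, B, C, D, E, F}, the whole schema; {B, F} is a candidate key.
Closure of {E, F} is {A, B, C, D, E, F}, the whole schema; {E, F} is a candidate key.
These are minimal and exhaustive — every other superkey contains one of them.

{A, F}, {B, F}, {E, F}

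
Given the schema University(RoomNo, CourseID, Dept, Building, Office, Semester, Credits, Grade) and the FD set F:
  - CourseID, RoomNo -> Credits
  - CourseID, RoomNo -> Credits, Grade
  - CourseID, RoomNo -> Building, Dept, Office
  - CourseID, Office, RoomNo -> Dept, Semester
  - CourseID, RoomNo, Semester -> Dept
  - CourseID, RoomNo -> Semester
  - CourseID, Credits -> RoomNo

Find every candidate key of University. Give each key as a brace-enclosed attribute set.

No FD produces {CourseID}, so it must be in every candidate key.
{CourseID, Credits} is a candidate key since {CourseID, Credits}⁺ = {Building, CourseID, Credits, Dept, Grade, Office, RoomNo, Semester} covers every attribute.
{CourseID, RoomNo} is a candidate key since {CourseID, RoomNo}⁺ = {Building, CourseID, Credits, Dept, Grade, Office, RoomNo, Semester} covers every attribute.
No proper subset of any of these is a key, and no other minimal superkey exists.

{CourseID, Credits}, {CourseID, RoomNo}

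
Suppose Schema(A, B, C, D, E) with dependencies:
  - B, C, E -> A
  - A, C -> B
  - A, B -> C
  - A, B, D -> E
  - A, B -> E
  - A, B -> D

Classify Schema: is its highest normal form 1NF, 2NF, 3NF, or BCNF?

BCNF

Candidate keys: {A, B}, {A, C}, {B, C, E}. Prime attributes: {A, B, C, E}.
Every FD has a superkey on the left, so the relation is in BCNF.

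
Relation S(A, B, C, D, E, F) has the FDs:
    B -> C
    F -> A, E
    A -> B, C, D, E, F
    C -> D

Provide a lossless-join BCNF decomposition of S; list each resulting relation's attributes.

{A, B, E, F}; {B, C}; {C, D}

Candidate keys of the original relation: {A}, {F}.
In {A, B, C, D, E, F}, {B} is not a superkey ({B}⁺ restricted to this set is {B, C, D}), so split on B -> C, D into {B, C, D} and {A, B, E, F}.
In {B, C, D}, {C} is not a superkey ({C}⁺ restricted to this set is {C, D}), so split on C -> D into {C, D} and {B, C}.
{C, D}: every determinant is a superkey — BCNF.
{B, C}: every determinant is a superkey — BCNF.
{A, B, E, F}: every determinant is a superkey — BCNF.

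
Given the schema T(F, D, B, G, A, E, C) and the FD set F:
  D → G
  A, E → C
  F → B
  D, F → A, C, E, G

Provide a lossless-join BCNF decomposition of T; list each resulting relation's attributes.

{A, C, E}; {A, D, E, F}; {B, F}; {D, G}

Candidate key of the original relation: {D, F}.
In {A, B, C, D, E, F, G}, {D} is not a superkey ({D}⁺ restricted to this set is {D, G}), so split on D → G into {D, G} and {A, B, C, D, E, F}.
{D, G} is in BCNF.
In {A, B, C, D, E, F}, {A, E} is not a superkey ({A, E}⁺ restricted to this set is {A, C, E}), so split on A, E → C into {A, C, E} and {A, B, D, E, F}.
{A, C, E} is in BCNF.
In {A, B, D, E, F}, {F} is not a superkey ({F}⁺ restricted to this set is {B, F}), so split on F → B into {B, F} and {A, D, E, F}.
{B, F} is in BCNF.
{A, D, E, F} is in BCNF.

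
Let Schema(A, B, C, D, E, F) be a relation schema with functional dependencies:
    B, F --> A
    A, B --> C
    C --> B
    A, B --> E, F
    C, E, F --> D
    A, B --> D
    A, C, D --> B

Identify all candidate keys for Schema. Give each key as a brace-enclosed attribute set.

{A, B}, {A, C}, {B, F}, {C, F}

{A, B} is a candidate key since {A, B}⁺ = {A, B, C, D, E, F} covers every attribute.
{A, C} is a candidate key since {A, C}⁺ = {A, B, C, D, E, F} covers every attribute.
{B, F} is a candidate key since {B, F}⁺ = {A, B, C, D, E, F} covers every attribute.
{C, F} is a candidate key since {C, F}⁺ = {A, B, C, D, E, F} covers every attribute.
These are minimal and exhaustive — every other superkey contains one of them.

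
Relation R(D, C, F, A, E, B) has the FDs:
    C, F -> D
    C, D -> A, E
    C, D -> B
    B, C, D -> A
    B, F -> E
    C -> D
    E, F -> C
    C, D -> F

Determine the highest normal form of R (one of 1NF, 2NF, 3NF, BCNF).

Candidate keys: {B, F}, {C}, {E, F}. Prime attributes: {B, C, E, F}.
Each dependency's left side is a superkey — BCNF holds.

BCNF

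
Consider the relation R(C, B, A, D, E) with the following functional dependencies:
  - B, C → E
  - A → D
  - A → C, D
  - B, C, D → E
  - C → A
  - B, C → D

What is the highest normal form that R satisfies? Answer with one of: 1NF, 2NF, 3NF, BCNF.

Candidate keys: {A, B}, {B, C}. Prime attributes: {A, B, C}.
For A → D we have {A}⁺ = {A, C, D}; {A} is not a superkey, so BCNF fails.
Because {D} is non-prime and the left side of A → D is not a superkey, the relation is not in 3NF.
{A} is a proper subset of the key {A, B}, and {A}⁺ contains the non-prime attribute {D} — a partial dependency, so 2NF is violated.

1NF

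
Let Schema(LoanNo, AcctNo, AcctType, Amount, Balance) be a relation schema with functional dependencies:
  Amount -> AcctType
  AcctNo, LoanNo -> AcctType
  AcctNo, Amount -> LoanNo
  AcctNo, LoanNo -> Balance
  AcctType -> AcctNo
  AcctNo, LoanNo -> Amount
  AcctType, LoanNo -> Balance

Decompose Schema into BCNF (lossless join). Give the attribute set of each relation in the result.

Candidate keys of the original relation: {AcctNo, LoanNo}, {AcctType, LoanNo}, {Amount}.
Within {AcctNo, AcctType, Amount, Balance, LoanNo}: {AcctType}⁺ ∩ {AcctNo, AcctType, Amount, Balance, LoanNo} = {AcctNo, AcctType}, not the whole set, so AcctType -> AcctNo violates BCNF; decompose into {AcctNo, AcctType} and {AcctType, Amount, Balance, LoanNo}.
{AcctNo, AcctType}: every determinant is a superkey — BCNF.
{AcctType, Amount, Balance, LoanNo}: every determinant is a superkey — BCNF.

{AcctNo, AcctType}; {AcctType, Amount, Balance, LoanNo}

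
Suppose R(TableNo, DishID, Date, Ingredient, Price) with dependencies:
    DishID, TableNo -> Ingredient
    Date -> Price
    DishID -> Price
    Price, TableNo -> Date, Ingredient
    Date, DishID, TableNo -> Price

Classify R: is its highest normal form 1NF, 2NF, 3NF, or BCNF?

1NF

Candidate key: {DishID, TableNo}. Prime attributes: {DishID, TableNo}.
Date -> Price breaks BCNF: {Date}⁺ = {Date, Price}, so {Date} is not a superkey.
Date -> Price determines the non-prime attribute {Price} from a non-superkey — 3NF is violated.
{DishID} is a proper subset of the key {DishID, TableNo}, and {DishID}⁺ contains the non-prime attribute {Price} — a partial dependency, so 2NF is violated.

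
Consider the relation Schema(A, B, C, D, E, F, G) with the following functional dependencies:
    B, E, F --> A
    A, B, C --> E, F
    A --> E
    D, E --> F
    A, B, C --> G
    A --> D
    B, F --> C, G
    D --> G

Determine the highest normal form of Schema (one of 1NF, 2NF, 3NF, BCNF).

Candidate keys: {A, B}, {B, D, E}, {B, E, F}. Prime attributes: {A, B, D, E, F}.
A --> E breaks BCNF: {A}⁺ = {A, D, E, F, G}, so {A} is not a superkey.
B, F --> C, G has non-prime {C, G} on the right and a non-superkey on the left, so 3NF fails.
{A} is a proper subset of the key {A, B}, and {A}⁺ contains the non-prime attribute {G} — a partial dependency, so 2NF is violated.

1NF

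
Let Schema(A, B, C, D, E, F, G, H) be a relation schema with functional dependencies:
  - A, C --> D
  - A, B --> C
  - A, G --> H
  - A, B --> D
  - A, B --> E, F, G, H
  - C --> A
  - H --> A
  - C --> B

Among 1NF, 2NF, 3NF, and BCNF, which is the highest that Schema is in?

3NF

Candidate keys: {A, B}, {B, H}, {C}. Prime attributes: {A, B, C, H}.
A, G --> H: {A, G}⁺ = {A, G, H}, which is not all of the attributes, so the left side is not a superkey — BCNF is violated.
But every attribute on its right side ({H}) is prime, and the same holds for every other non-superkey FD, so 3NF still holds.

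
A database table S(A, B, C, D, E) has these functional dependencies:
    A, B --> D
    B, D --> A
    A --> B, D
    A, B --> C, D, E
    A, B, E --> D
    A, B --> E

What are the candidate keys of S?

{A}⁺ = {A, B, C, D, E}, which is every attribute, so {A} is a candidate key.
{B, D}⁺ = {A, B, C, D, E}, which is every attribute, so {B, D} is a candidate key.
Any other superkey properly contains one of these, so there are no further candidate keys.

{A}, {B, D}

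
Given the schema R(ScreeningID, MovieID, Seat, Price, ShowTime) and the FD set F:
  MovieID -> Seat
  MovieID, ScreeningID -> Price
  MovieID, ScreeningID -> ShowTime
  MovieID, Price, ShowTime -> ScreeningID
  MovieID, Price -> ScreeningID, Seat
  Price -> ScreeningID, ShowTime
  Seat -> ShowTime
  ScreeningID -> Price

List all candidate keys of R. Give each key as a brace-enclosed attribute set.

Attributes never on any right-hand side: {MovieID} — every candidate key must contain it.
{MovieID, Price}⁺ = {MovieID, Price, ScreeningID, Seat, ShowTime}, which is every attribute, so {MovieID, Price} is a candidate key.
{MovieID, ScreeningID}⁺ = {MovieID, Price, ScreeningID, Seat, ShowTime}, which is every attribute, so {MovieID, ScreeningID} is a candidate key.
No proper subset of any of these is a key, and no other minimal superkey exists.

{MovieID, Price}, {MovieID, ScreeningID}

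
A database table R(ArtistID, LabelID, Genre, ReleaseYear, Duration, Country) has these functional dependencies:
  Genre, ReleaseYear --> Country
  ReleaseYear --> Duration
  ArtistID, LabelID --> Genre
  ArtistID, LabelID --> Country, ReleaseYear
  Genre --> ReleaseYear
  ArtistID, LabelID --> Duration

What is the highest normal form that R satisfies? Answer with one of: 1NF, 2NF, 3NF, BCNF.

Candidate key: {ArtistID, LabelID}. Prime attributes: {ArtistID, LabelID}.
Genre, ReleaseYear --> Country breaks BCNF: {Genre, ReleaseYear}⁺ = {Country, Duration, Genre, ReleaseYear}, so {Genre, ReleaseYear} is not a superkey.
Genre, ReleaseYear --> Country has non-prime {Country} on the right and a non-superkey on the left, so 3NF fails.
No proper subset of a key has a non-prime attribute in its closure, so there is no partial dependency; 2NF holds.

2NF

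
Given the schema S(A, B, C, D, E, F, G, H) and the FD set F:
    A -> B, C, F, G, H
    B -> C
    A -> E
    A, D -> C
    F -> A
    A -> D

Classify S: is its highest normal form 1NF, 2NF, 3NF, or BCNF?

Candidate keys: {A}, {F}. Prime attributes: {A, F}.
B -> C: {B}⁺ = {B, C}, which is not all of the attributes, so the left side is not a superkey — BCNF is violated.
Because {C} is non-prime and the left side of B -> C is not a superkey, the relation is not in 3NF.
With only single-attribute keys there can be no partial dependency, so 2NF holds.

2NF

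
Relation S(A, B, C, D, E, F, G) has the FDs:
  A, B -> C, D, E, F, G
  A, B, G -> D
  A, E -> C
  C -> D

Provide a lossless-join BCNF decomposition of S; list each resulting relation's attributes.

{A, B, E, F, G}; {A, C, E}; {C, D}

Candidate key of the original relation: {A, B}.
Within {A, B, C, D, E, F, G}: {A, E}⁺ ∩ {A, B, C, D, E, F, G} = {A, C, D, E}, not the whole set, so A, E -> C, D violates BCNF; decompose into {A, C, D, E} and {A, B, E, F, G}.
Within {A, C, D, E}: {C}⁺ ∩ {A, C, D, E} = {C, D}, not the whole set, so C -> D violates BCNF; decompose into {C, D} and {A, C, E}.
{C, D}: every determinant is a superkey — BCNF.
{A, C, E}: every determinant is a superkey — BCNF.
{A, B, E, F, G}: every determinant is a superkey — BCNF.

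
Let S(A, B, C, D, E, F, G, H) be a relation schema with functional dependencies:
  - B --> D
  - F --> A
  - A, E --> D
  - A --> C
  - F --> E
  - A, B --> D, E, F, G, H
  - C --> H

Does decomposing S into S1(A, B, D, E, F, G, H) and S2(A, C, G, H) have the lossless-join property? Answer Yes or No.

Yes

Common attributes: {A, G, H}; their closure is {A, C, G, H}.
This includes all of S2, so the common attributes are a superkey of S2 — the join is lossless.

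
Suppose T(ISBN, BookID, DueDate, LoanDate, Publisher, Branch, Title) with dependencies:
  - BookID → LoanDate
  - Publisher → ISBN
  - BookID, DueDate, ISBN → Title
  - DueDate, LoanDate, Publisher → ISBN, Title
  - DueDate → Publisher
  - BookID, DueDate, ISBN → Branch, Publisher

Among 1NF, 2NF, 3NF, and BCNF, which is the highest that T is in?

1NF

Candidate key: {BookID, DueDate}. Prime attributes: {BookID, DueDate}.
For BookID → LoanDate we have {BookID}⁺ = {BookID, LoanDate}; {BookID} is not a superkey, so BCNF fails.
Because {LoanDate} is non-prime and the left side of BookID → LoanDate is not a superkey, the relation is not in 3NF.
The proper key subset {BookID} of {BookID, DueDate} determines non-prime {LoanDate}, so the relation is not even in 2NF.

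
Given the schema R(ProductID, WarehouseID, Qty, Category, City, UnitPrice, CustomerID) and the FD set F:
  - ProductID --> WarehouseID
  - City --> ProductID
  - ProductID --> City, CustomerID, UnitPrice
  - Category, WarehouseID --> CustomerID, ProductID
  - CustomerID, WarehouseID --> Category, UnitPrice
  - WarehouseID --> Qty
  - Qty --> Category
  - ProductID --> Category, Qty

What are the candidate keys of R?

{City} is a candidate key since {City}⁺ = {Category, City, CustomerID, ProductID, Qty, UnitPrice, WarehouseID} covers every attribute.
{ProductID} is a candidate key since {ProductID}⁺ = {Category, City, CustomerID, ProductID, Qty, UnitPrice, WarehouseID} covers every attribute.
{WarehouseID} is a candidate key since {WarehouseID}⁺ = {Category, City, CustomerID, ProductID, Qty, UnitPrice, WarehouseID} covers every attribute.
Any other superkey properly contains one of these, so there are no further candidate keys.

{City}, {ProductID}, {WarehouseID}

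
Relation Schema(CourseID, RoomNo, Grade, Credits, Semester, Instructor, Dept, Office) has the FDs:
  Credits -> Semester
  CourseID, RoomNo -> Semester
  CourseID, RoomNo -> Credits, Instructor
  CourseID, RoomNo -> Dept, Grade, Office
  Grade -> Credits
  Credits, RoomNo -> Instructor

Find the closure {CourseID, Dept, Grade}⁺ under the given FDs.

{CourseID, Credits, Dept, Grade, Semester}

Start with {CourseID, Dept, Grade}.
Grade -> Credits applies; add {Credits} → now {CourseID, Credits, Dept, Grade}.
Credits -> Semester applies; add {Semester} → now {CourseID, Credits, Dept, Grade, Semester}.
No further FD applies.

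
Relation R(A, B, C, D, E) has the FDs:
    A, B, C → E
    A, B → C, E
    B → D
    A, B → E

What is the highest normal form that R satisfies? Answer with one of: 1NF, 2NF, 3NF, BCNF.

1NF

Candidate key: {A, B}. Prime attributes: {A, B}.
B → D breaks BCNF: {B}⁺ = {B, D}, so {B} is not a superkey.
Because {D} is non-prime and the left side of B → D is not a superkey, the relation is not in 3NF.
Since {B} ⊂ {A, B} and {B}⁺ ⊇ {D} with {D} non-prime, there is a partial dependency; 2NF fails.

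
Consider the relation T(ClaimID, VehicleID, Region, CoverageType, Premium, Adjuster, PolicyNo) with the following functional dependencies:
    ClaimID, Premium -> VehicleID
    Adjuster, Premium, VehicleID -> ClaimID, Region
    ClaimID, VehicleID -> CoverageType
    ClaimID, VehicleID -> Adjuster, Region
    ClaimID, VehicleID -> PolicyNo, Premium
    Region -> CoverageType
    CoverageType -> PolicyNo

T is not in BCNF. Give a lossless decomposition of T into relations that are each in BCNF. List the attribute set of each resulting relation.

{Adjuster, ClaimID, Premium, Region, VehicleID}; {CoverageType, PolicyNo}; {CoverageType, Region}

Candidate keys of the original relation: {Adjuster, Premium, VehicleID}, {ClaimID, Premium}, {ClaimID, VehicleID}.
In {Adjuster, ClaimID, CoverageType, PolicyNo, Premium, Region, VehicleID}, {Region} is not a superkey ({Region}⁺ restricted to this set is {CoverageType, PolicyNo, Region}), so split on Region -> CoverageType, PolicyNo into {CoverageType, PolicyNo, Region} and {Adjuster, ClaimID, Premium, Region, VehicleID}.
In {CoverageType, PolicyNo, Region}, {CoverageType} is not a superkey ({CoverageType}⁺ restricted to this set is {CoverageType, PolicyNo}), so split on CoverageType -> PolicyNo into {CoverageType, PolicyNo} and {CoverageType, Region}.
{CoverageType, PolicyNo} is in BCNF.
{CoverageType, Region} is in BCNF.
{Adjuster, ClaimID, Premium, Region, VehicleID} is in BCNF.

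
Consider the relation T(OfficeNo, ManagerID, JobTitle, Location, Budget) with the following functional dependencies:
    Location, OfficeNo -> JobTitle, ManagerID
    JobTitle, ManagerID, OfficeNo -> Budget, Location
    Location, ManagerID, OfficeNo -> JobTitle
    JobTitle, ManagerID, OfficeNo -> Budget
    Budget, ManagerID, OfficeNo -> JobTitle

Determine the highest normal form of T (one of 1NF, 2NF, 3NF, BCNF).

Candidate keys: {Budget, ManagerID, OfficeNo}, {JobTitle, ManagerID, OfficeNo}, {Location, OfficeNo}. Prime attributes: {Budget, JobTitle, Location, ManagerID, OfficeNo}.
Each dependency's left side is a superkey — BCNF holds.

BCNF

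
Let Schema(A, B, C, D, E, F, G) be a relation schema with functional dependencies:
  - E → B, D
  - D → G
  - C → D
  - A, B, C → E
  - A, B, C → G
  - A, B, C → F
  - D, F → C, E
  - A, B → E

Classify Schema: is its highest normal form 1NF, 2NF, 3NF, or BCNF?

1NF

Candidate keys: {A, B, C}, {A, B, F}, {A, C, E}, {A, C, F}, {A, D, F}, {A, E, F}. Prime attributes: {A, B, C, D, E, F}.
E → B, D: {E}⁺ = {B, D, E, G}, which is not all of the attributes, so the left side is not a superkey — BCNF is violated.
Because {G} is non-prime and the left side of D → G is not a superkey, the relation is not in 3NF.
{C} is a proper subset of the key {A, B, C}, and {C}⁺ contains the non-prime attribute {G} — a partial dependency, so 2NF is violated.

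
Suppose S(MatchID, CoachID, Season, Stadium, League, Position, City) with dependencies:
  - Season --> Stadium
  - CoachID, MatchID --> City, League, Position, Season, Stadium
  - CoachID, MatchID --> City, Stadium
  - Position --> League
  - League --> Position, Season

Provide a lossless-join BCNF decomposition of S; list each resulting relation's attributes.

Candidate key of the original relation: {CoachID, MatchID}.
Within {City, CoachID, League, MatchID, Position, Season, Stadium}: {Season}⁺ ∩ {City, CoachID, League, MatchID, Position, Season, Stadium} = {Season, Stadium}, not the whole set, so Season --> Stadium violates BCNF; decompose into {Season, Stadium} and {City, CoachID, League, MatchID, Position, Season}.
{Season, Stadium} has no BCNF violation.
Within {City, CoachID, League, MatchID, Position, Season}: {Position}⁺ ∩ {City, CoachID, League, MatchID, Position, Season} = {League, Position, Season}, not the whole set, so Position --> League, Season violates BCNF; decompose into {League, Position, Season} and {City, CoachID, MatchID, Position}.
{League, Position, Season} has no BCNF violation.
{City, CoachID, MatchID, Position} has no BCNF violation.

{City, CoachID, MatchID, Position}; {League, Position, Season}; {Season, Stadium}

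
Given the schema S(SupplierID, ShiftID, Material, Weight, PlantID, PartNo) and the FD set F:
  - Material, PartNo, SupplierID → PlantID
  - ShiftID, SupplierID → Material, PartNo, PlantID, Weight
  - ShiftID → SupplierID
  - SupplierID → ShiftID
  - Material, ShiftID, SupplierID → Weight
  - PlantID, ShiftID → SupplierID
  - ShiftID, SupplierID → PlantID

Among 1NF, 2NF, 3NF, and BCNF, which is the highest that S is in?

BCNF

Candidate keys: {ShiftID}, {SupplierID}. Prime attributes: {ShiftID, SupplierID}.
Each dependency's left side is a superkey — BCNF holds.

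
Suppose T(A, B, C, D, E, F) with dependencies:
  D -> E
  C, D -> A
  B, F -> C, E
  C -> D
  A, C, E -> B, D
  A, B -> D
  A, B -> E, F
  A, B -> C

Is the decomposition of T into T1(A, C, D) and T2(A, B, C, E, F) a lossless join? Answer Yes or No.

Yes

The shared attributes are {A, C} and {A, C}⁺ = {A, B, C, D, E, F}.
Since T1 ⊆ {A, B, C, D, E, F}, the intersection is a superkey of T1; the decomposition is lossless.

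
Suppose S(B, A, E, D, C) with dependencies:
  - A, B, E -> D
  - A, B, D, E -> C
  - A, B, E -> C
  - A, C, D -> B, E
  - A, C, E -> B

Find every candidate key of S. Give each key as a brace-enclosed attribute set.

No FD produces {A}, so it must be in every candidate key.
Closure of {A, B, E} is {A, B, C, D, E}, the whole schema; {A, B, E} is a candidate key.
Closure of {A, C, D} is {A, B, C, D, E}, the whole schema; {A, C, D} is a candidate key.
Closure of {A, C, E} is {A, B, C, D, E}, the whole schema; {A, C, E} is a candidate key.
These are minimal and exhaustive — every other superkey contains one of them.

{A, B, E}, {A, C, D}, {A, C, E}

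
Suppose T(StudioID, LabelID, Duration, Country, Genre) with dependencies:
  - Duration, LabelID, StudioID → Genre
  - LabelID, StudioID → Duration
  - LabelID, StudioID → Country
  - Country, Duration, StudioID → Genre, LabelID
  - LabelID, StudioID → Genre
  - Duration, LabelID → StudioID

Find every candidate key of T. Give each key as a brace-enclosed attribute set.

{Country, Duration, StudioID}, {Duration, LabelID}, {LabelID, StudioID}

{Duration, LabelID} is a candidate key since {Duration, LabelID}⁺ = {Country, Duration, Genre, LabelID, StudioID} covers every attribute.
{LabelID, StudioID} is a candidate key since {LabelID, StudioID}⁺ = {Country, Duration, Genre, LabelID, StudioID} covers every attribute.
{Country, Duration, StudioID} is a candidate key since {Country, Duration, StudioID}⁺ = {Country, Duration, Genre, LabelID, StudioID} covers every attribute.
These are minimal and exhaustive — every other superkey contains one of them.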